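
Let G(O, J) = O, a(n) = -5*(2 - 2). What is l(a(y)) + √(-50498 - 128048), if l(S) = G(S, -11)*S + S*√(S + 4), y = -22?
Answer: I*√178546 ≈ 422.55*I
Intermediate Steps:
a(n) = 0 (a(n) = -5*0 = 0)
l(S) = S² + S*√(4 + S) (l(S) = S*S + S*√(S + 4) = S² + S*√(4 + S))
l(a(y)) + √(-50498 - 128048) = 0*(0 + √(4 + 0)) + √(-50498 - 128048) = 0*(0 + √4) + √(-178546) = 0*(0 + 2) + I*√178546 = 0*2 + I*√178546 = 0 + I*√178546 = I*√178546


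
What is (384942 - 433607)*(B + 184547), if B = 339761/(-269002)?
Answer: -2415884981585445/269002 ≈ -8.9809e+9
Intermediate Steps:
B = -339761/269002 (B = 339761*(-1/269002) = -339761/269002 ≈ -1.2630)
(384942 - 433607)*(B + 184547) = (384942 - 433607)*(-339761/269002 + 184547) = -48665*49643172333/269002 = -2415884981585445/269002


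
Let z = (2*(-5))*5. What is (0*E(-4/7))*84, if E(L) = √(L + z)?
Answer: 0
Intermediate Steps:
z = -50 (z = -10*5 = -50)
E(L) = √(-50 + L) (E(L) = √(L - 50) = √(-50 + L))
(0*E(-4/7))*84 = (0*√(-50 - 4/7))*84 = (0*√(-354/7))*84 = (0*(I*√2478/7))*84 = 0*84 = 0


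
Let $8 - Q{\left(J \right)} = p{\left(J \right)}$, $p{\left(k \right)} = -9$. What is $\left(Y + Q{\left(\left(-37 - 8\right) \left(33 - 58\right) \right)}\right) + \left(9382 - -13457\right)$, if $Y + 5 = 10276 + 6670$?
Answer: $39797$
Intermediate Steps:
$Q{\left(J \right)} = 17$ ($Q{\left(J \right)} = 8 - -9 = 8 + 9 = 17$)
$Y = 16941$ ($Y = -5 + \left(10276 + 6670\right) = -5 + 16946 = 16941$)
$\left(Y + Q{\left(\left(-37 - 8\right) \left(33 - 58\right) \right)}\right) + \left(9382 - -13457\right) = \left(16941 + 17\right) + \left(9382 - -13457\right) = 16958 + \left(9382 + 13457\right) = 16958 + 22839 = 39797$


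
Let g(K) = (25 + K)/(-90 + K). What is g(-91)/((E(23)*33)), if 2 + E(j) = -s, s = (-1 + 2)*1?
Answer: -2/543 ≈ -0.0036832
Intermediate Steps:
s = 1 (s = 1*1 = 1)
E(j) = -3 (E(j) = -2 - 1*1 = -2 - 1 = -3)
g(K) = (25 + K)/(-90 + K)
g(-91)/((E(23)*33)) = ((25 - 91)/(-90 - 91))/((-3*33)) = (-66/(-181))/(-99) = -1/181*(-66)*(-1/99) = (66/181)*(-1/99) = -2/543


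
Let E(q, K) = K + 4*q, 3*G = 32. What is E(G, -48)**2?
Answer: 256/9 ≈ 28.444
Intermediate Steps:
G = 32/3 (G = (1/3)*32 = 32/3 ≈ 10.667)
E(G, -48)**2 = (-48 + 4*(32/3))**2 = (-48 + 128/3)**2 = (-16/3)**2 = 256/9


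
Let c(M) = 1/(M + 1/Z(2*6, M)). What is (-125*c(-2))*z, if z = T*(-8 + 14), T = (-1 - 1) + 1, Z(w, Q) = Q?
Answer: -300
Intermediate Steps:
T = -1 (T = -2 + 1 = -1)
c(M) = 1/(M + 1/M)
z = -6 (z = -(-8 + 14) = -1*6 = -6)
(-125*c(-2))*z = -(-250)/(1 + (-2)²)*(-6) = -(-250)/(1 + 4)*(-6) = -(-250)/5*(-6) = -125*(-⅖)*(-6) = 50*(-6) = -300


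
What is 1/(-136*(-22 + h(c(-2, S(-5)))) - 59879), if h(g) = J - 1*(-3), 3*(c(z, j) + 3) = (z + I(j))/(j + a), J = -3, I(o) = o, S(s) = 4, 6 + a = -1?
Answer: -1/56887 ≈ -1.7579e-5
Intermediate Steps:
a = -7 (a = -6 - 1 = -7)
c(z, j) = -3 + (j + z)/(3*(-7 + j)) (c(z, j) = -3 + ((z + j)/(j - 7))/3 = -3 + ((j + z)/(-7 + j))/3 = -3 + (j + z)/(3*(-7 + j)))
h(g) = 0 (h(g) = -3 - 1*(-3) = -3 + 3 = 0)
1/(-136*(-22 + h(c(-2, S(-5)))) - 59879) = 1/(-136*(-22 + 0) - 59879) = 1/(-136*(-22) - 59879) = 1/(2992 - 59879) = 1/(-56887) = -1/56887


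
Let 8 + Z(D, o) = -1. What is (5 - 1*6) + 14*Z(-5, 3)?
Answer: -127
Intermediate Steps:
Z(D, o) = -9 (Z(D, o) = -8 - 1 = -9)
(5 - 1*6) + 14*Z(-5, 3) = (5 - 1*6) + 14*(-9) = (5 - 6) - 126 = -1 - 126 = -127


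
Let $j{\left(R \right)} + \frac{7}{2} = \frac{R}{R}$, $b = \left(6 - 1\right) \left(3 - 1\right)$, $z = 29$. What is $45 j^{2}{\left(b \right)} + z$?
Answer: $\frac{1241}{4} \approx 310.25$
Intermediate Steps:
$b = 10$ ($b = 5 \cdot 2 = 10$)
$j{\left(R \right)} = - \frac{5}{2}$ ($j{\left(R \right)} = - \frac{7}{2} + \frac{R}{R} = - \frac{7}{2} + 1 = - \frac{5}{2}$)
$45 j^{2}{\left(b \right)} + z = 45 \left(- \frac{5}{2}\right)^{2} + 29 = 45 \cdot \frac{25}{4} + 29 = \frac{1125}{4} + 29 = \frac{1241}{4}$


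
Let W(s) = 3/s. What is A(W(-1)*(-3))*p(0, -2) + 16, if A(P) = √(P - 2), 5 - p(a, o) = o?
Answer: 16 + 7*√7 ≈ 34.520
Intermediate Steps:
p(a, o) = 5 - o
A(P) = √(-2 + P)
A(W(-1)*(-3))*p(0, -2) + 16 = √(-2 + (3/(-1))*(-3))*(5 - 1*(-2)) + 16 = √(-2 + (3*(-1))*(-3))*(5 + 2) + 16 = √(-2 - 3*(-3))*7 + 16 = √(-2 + 9)*7 + 16 = √7*7 + 16 = 7*√7 + 16 = 16 + 7*√7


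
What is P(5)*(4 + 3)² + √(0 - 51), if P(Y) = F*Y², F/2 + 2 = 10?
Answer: 19600 + I*√51 ≈ 19600.0 + 7.1414*I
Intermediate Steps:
F = 16 (F = -4 + 2*10 = -4 + 20 = 16)
P(Y) = 16*Y²
P(5)*(4 + 3)² + √(0 - 51) = (16*5²)*(4 + 3)² + √(0 - 51) = (16*25)*7² + √(-51) = 400*49 + I*√51 = 19600 + I*√51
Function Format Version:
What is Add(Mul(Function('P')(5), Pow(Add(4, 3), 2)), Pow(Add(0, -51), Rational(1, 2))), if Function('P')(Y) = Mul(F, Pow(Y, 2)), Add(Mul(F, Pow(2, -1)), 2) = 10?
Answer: Add(19600, Mul(I, Pow(51, Rational(1, 2)))) ≈ Add(19600., Mul(7.1414, I))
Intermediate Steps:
F = 16 (F = Add(-4, Mul(2, 10)) = Add(-4, 20) = 16)
Function('P')(Y) = Mul(16, Pow(Y, 2))
Add(Mul(Function('P')(5), Pow(Add(4, 3), 2)), Pow(Add(0, -51), Rational(1, 2))) = Add(Mul(Mul(16, Pow(5, 2)), Pow(Add(4, 3), 2)), Pow(Add(0, -51), Rational(1, 2))) = Add(Mul(Mul(16, 25), Pow(7, 2)), Pow(-51, Rational(1, 2))) = Add(Mul(400, 49), Mul(I, Pow(51, Rational(1, 2)))) = Add(19600, Mul(I, Pow(51, Rational(1, 2))))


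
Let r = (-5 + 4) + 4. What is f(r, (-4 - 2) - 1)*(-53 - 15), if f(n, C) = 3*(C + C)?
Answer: 2856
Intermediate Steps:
r = 3 (r = -1 + 4 = 3)
f(n, C) = 6*C (f(n, C) = 3*(2*C) = 6*C)
f(r, (-4 - 2) - 1)*(-53 - 15) = (6*((-4 - 2) - 1))*(-53 - 15) = (6*(-6 - 1))*(-68) = (6*(-7))*(-68) = -42*(-68) = 2856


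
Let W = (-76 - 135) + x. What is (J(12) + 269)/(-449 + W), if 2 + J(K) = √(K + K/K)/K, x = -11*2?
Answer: -267/682 - √13/8184 ≈ -0.39194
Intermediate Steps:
x = -22
J(K) = -2 + √(1 + K)/K (J(K) = -2 + √(K + K/K)/K = -2 + √(K + 1)/K = -2 + √(1 + K)/K)
W = -233 (W = (-76 - 135) - 22 = -211 - 22 = -233)
(J(12) + 269)/(-449 + W) = ((-2 + √(1 + 12)/12) + 269)/(-449 - 233) = ((-2 + √13/12) + 269)/(-682) = (267 + √13/12)*(-1/682) = -267/682 - √13/8184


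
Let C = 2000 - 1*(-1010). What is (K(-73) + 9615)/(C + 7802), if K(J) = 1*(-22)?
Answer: 181/204 ≈ 0.88725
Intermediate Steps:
K(J) = -22
C = 3010 (C = 2000 + 1010 = 3010)
(K(-73) + 9615)/(C + 7802) = (-22 + 9615)/(3010 + 7802) = 9593/10812 = 9593*(1/10812) = 181/204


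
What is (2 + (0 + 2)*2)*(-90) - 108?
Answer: -648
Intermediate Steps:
(2 + (0 + 2)*2)*(-90) - 108 = (2 + 2*2)*(-90) - 108 = (2 + 4)*(-90) - 108 = 6*(-90) - 108 = -540 - 108 = -648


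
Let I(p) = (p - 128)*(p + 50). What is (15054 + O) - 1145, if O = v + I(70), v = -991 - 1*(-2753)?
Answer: 8711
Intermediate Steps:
I(p) = (-128 + p)*(50 + p)
v = 1762 (v = -991 + 2753 = 1762)
O = -5198 (O = 1762 + (-6400 + 70**2 - 78*70) = 1762 + (-6400 + 4900 - 5460) = 1762 - 6960 = -5198)
(15054 + O) - 1145 = (15054 - 5198) - 1145 = 9856 - 1145 = 8711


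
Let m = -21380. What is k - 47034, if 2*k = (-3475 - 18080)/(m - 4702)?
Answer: -272606669/5796 ≈ -47034.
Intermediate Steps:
k = 2395/5796 (k = ((-3475 - 18080)/(-21380 - 4702))/2 = (-21555/(-26082))/2 = (-21555*(-1/26082))/2 = (1/2)*(2395/2898) = 2395/5796 ≈ 0.41322)
k - 47034 = 2395/5796 - 47034 = -272606669/5796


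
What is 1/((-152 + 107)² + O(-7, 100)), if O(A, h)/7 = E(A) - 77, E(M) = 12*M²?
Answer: 1/5602 ≈ 0.00017851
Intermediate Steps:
O(A, h) = -539 + 84*A² (O(A, h) = 7*(12*A² - 77) = 7*(-77 + 12*A²) = -539 + 84*A²)
1/((-152 + 107)² + O(-7, 100)) = 1/((-152 + 107)² + (-539 + 84*(-7)²)) = 1/((-45)² + (-539 + 84*49)) = 1/(2025 + (-539 + 4116)) = 1/(2025 + 3577) = 1/5602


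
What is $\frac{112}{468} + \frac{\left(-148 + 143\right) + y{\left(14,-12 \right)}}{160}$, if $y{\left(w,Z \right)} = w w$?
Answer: $\frac{26827}{18720} \approx 1.4331$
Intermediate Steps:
$y{\left(w,Z \right)} = w^{2}$
$\frac{112}{468} + \frac{\left(-148 + 143\right) + y{\left(14,-12 \right)}}{160} = \frac{112}{468} + \frac{\left(-148 + 143\right) + 14^{2}}{160} = 112 \cdot \frac{1}{468} + \left(-5 + 196\right) \frac{1}{160} = \frac{28}{117} + 191 \cdot \frac{1}{160} = \frac{28}{117} + \frac{191}{160} = \frac{26827}{18720}$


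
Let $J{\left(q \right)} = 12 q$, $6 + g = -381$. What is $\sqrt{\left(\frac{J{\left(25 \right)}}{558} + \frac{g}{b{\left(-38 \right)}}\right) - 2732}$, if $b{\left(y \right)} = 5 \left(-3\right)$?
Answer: $\frac{i \sqrt{585031845}}{465} \approx 52.016 i$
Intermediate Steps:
$g = -387$ ($g = -6 - 381 = -387$)
$b{\left(y \right)} = -15$
$\sqrt{\left(\frac{J{\left(25 \right)}}{558} + \frac{g}{b{\left(-38 \right)}}\right) - 2732} = \sqrt{\left(\frac{12 \cdot 25}{558} - \frac{387}{-15}\right) - 2732} = \sqrt{\left(300 \cdot \frac{1}{558} - - \frac{129}{5}\right) - 2732} = \sqrt{\left(\frac{50}{93} + \frac{129}{5}\right) - 2732} = \sqrt{\frac{12247}{465} - 2732} = \sqrt{- \frac{1258133}{465}} = \frac{i \sqrt{585031845}}{465}$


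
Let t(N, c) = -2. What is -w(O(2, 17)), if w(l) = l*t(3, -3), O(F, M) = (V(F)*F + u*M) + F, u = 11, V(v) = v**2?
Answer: 394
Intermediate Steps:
O(F, M) = F + F**3 + 11*M (O(F, M) = (F**2*F + 11*M) + F = (F**3 + 11*M) + F = F + F**3 + 11*M)
w(l) = -2*l (w(l) = l*(-2) = -2*l)
-w(O(2, 17)) = -(-2)*(2 + 2**3 + 11*17) = -(-2)*(2 + 8 + 187) = -(-2)*197 = -1*(-394) = 394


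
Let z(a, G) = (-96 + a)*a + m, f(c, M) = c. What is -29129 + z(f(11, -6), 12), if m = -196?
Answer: -30260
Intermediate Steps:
z(a, G) = -196 + a*(-96 + a) (z(a, G) = (-96 + a)*a - 196 = a*(-96 + a) - 196 = -196 + a*(-96 + a))
-29129 + z(f(11, -6), 12) = -29129 + (-196 + 11² - 96*11) = -29129 + (-196 + 121 - 1056) = -29129 - 1131 = -30260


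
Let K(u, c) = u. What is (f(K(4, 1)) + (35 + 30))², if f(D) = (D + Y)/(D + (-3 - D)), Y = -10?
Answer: 4489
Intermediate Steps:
f(D) = 10/3 - D/3 (f(D) = (D - 10)/(D + (-3 - D)) = (-10 + D)/(-3) = (-10 + D)*(-⅓) = 10/3 - D/3)
(f(K(4, 1)) + (35 + 30))² = ((10/3 - ⅓*4) + (35 + 30))² = ((10/3 - 4/3) + 65)² = (2 + 65)² = 67² = 4489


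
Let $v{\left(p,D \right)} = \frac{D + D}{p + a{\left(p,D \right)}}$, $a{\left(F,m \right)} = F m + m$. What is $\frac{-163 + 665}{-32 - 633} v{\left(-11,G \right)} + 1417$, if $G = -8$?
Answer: $\frac{65027077}{45885} \approx 1417.2$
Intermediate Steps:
$a{\left(F,m \right)} = m + F m$
$v{\left(p,D \right)} = \frac{2 D}{p + D \left(1 + p\right)}$ ($v{\left(p,D \right)} = \frac{D + D}{p + D \left(1 + p\right)} = \frac{2 D}{p + D \left(1 + p\right)}$)
$\frac{-163 + 665}{-32 - 633} v{\left(-11,G \right)} + 1417 = \frac{-163 + 665}{-32 - 633} \cdot 2 \left(-8\right) \frac{1}{-11 - 8 \left(1 - 11\right)} + 1417 = \frac{502}{-665} \cdot 2 \left(-8\right) \frac{1}{-11 - -80} + 1417 = 502 \left(- \frac{1}{665}\right) 2 \left(-8\right) \frac{1}{-11 + 80} + 1417 = - \frac{502 \cdot 2 \left(-8\right) \frac{1}{69}}{665} + 1417 = \left(- \frac{502}{665}\right) \left(- \frac{16}{69}\right) + 1417 = \frac{8032}{45885} + 1417 = \frac{65027077}{45885}$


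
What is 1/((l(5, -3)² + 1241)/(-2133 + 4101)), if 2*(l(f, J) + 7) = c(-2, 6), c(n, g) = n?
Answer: 656/435 ≈ 1.5080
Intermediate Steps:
l(f, J) = -8 (l(f, J) = -7 + (½)*(-2) = -7 - 1 = -8)
1/((l(5, -3)² + 1241)/(-2133 + 4101)) = 1/(((-8)² + 1241)/(-2133 + 4101)) = 1/((64 + 1241)/1968) = 1/(1305*(1/1968)) = 1/(435/656) = 656/435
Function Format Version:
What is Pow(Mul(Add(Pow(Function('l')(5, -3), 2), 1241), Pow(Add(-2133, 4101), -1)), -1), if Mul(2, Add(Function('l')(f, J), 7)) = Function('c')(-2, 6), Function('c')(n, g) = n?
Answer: Rational(656, 435) ≈ 1.5080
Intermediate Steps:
Function('l')(f, J) = -8 (Function('l')(f, J) = Add(-7, Mul(Rational(1, 2), -2)) = Add(-7, -1) = -8)
Pow(Mul(Add(Pow(Function('l')(5, -3), 2), 1241), Pow(Add(-2133, 4101), -1)), -1) = Pow(Mul(Add(Pow(-8, 2), 1241), Pow(Add(-2133, 4101), -1)), -1) = Pow(Mul(Add(64, 1241), Pow(1968, -1)), -1) = Pow(Mul(1305, Rational(1, 1968)), -1) = Pow(Rational(435, 656), -1) = Rational(656, 435)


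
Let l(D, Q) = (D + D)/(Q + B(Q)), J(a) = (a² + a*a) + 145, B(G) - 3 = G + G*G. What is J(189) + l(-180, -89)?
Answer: 92418757/1291 ≈ 71587.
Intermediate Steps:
B(G) = 3 + G + G² (B(G) = 3 + (G + G*G) = 3 + (G + G²) = 3 + G + G²)
J(a) = 145 + 2*a² (J(a) = (a² + a²) + 145 = 2*a² + 145 = 145 + 2*a²)
l(D, Q) = 2*D/(3 + Q² + 2*Q) (l(D, Q) = (D + D)/(Q + (3 + Q + Q²)) = (2*D)/(3 + Q² + 2*Q) = 2*D/(3 + Q² + 2*Q))
J(189) + l(-180, -89) = (145 + 2*189²) + 2*(-180)/(3 + (-89)² + 2*(-89)) = (145 + 2*35721) + 2*(-180)/(3 + 7921 - 178) = (145 + 71442) + 2*(-180)/7746 = 71587 + 2*(-180)*(1/7746) = 71587 - 60/1291 = 92418757/1291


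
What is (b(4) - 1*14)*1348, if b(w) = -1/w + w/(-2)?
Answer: -21905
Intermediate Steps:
b(w) = -1/w - w/2 (b(w) = -1/w + w*(-½) = -1/w - w/2)
(b(4) - 1*14)*1348 = ((-1/4 - ½*4) - 1*14)*1348 = ((-1*¼ - 2) - 14)*1348 = ((-¼ - 2) - 14)*1348 = (-9/4 - 14)*1348 = -65/4*1348 = -21905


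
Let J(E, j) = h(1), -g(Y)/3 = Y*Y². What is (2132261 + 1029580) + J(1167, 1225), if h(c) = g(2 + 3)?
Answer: 3161466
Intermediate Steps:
g(Y) = -3*Y³ (g(Y) = -3*Y*Y² = -3*Y³)
h(c) = -375 (h(c) = -3*(2 + 3)³ = -3*5³ = -3*125 = -375)
J(E, j) = -375
(2132261 + 1029580) + J(1167, 1225) = (2132261 + 1029580) - 375 = 3161841 - 375 = 3161466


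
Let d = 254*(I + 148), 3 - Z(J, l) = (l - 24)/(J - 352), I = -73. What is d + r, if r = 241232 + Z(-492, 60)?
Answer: 54920144/211 ≈ 2.6029e+5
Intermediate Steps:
Z(J, l) = 3 - (-24 + l)/(-352 + J) (Z(J, l) = 3 - (l - 24)/(J - 352) = 3 - (-24 + l)/(-352 + J))
d = 19050 (d = 254*(-73 + 148) = 254*75 = 19050)
r = 50900594/211 (r = 241232 + (-1032 - 1*60 + 3*(-492))/(-352 - 492) = 241232 + (-1032 - 60 - 1476)/(-844) = 241232 - 1/844*(-2568) = 241232 + 642/211 = 50900594/211 ≈ 2.4124e+5)
d + r = 19050 + 50900594/211 = 54920144/211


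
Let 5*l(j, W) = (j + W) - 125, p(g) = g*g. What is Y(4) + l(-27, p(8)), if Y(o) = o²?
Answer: -8/5 ≈ -1.6000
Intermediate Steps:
p(g) = g²
l(j, W) = -25 + W/5 + j/5 (l(j, W) = ((j + W) - 125)/5 = ((W + j) - 125)/5 = (-125 + W + j)/5 = -25 + W/5 + j/5)
Y(4) + l(-27, p(8)) = 4² + (-25 + (⅕)*8² + (⅕)*(-27)) = 16 + (-25 + (⅕)*64 - 27/5) = 16 + (-25 + 64/5 - 27/5) = 16 - 88/5 = -8/5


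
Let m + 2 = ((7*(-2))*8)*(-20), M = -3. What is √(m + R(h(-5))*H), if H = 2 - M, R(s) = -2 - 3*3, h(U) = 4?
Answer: √2183 ≈ 46.723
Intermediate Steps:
R(s) = -11 (R(s) = -2 - 9 = -11)
H = 5 (H = 2 - 1*(-3) = 2 + 3 = 5)
m = 2238 (m = -2 + ((7*(-2))*8)*(-20) = -2 - 14*8*(-20) = -2 - 112*(-20) = -2 + 2240 = 2238)
√(m + R(h(-5))*H) = √(2238 - 11*5) = √(2238 - 55) = √2183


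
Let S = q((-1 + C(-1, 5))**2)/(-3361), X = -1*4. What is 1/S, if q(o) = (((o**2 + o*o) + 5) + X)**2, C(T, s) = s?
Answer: -3361/263169 ≈ -0.012771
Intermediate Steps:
X = -4
q(o) = (1 + 2*o**2)**2 (q(o) = (((o**2 + o*o) + 5) - 4)**2 = (((o**2 + o**2) + 5) - 4)**2 = ((2*o**2 + 5) - 4)**2 = ((5 + 2*o**2) - 4)**2 = (1 + 2*o**2)**2)
S = -263169/3361 (S = (1 + 2*((-1 + 5)**2)**2)**2/(-3361) = (1 + 2*(4**2)**2)**2*(-1/3361) = (1 + 2*16**2)**2*(-1/3361) = (1 + 2*256)**2*(-1/3361) = (1 + 512)**2*(-1/3361) = 513**2*(-1/3361) = 263169*(-1/3361) = -263169/3361 ≈ -78.301)
1/S = 1/(-263169/3361) = -3361/263169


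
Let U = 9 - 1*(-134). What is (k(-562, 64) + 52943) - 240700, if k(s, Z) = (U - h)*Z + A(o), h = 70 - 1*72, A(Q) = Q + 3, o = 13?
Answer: -178461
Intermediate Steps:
A(Q) = 3 + Q
h = -2 (h = 70 - 72 = -2)
U = 143 (U = 9 + 134 = 143)
k(s, Z) = 16 + 145*Z (k(s, Z) = (143 - 1*(-2))*Z + (3 + 13) = (143 + 2)*Z + 16 = 145*Z + 16 = 16 + 145*Z)
(k(-562, 64) + 52943) - 240700 = ((16 + 145*64) + 52943) - 240700 = ((16 + 9280) + 52943) - 240700 = (9296 + 52943) - 240700 = 62239 - 240700 = -178461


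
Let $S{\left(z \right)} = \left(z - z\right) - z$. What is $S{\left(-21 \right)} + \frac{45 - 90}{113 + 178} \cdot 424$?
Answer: $- \frac{4323}{97} \approx -44.567$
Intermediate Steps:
$S{\left(z \right)} = - z$ ($S{\left(z \right)} = 0 - z = - z$)
$S{\left(-21 \right)} + \frac{45 - 90}{113 + 178} \cdot 424 = \left(-1\right) \left(-21\right) + \frac{45 - 90}{113 + 178} \cdot 424 = 21 + - \frac{45}{291} \cdot 424 = 21 + \left(-45\right) \frac{1}{291} \cdot 424 = 21 - \frac{6360}{97} = - \frac{4323}{97}$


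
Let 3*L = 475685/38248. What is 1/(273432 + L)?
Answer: 16392/4482165299 ≈ 3.6572e-6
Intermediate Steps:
L = 67955/16392 (L = (475685/38248)/3 = (475685*(1/38248))/3 = (⅓)*(67955/5464) = 67955/16392 ≈ 4.1456)
1/(273432 + L) = 1/(273432 + 67955/16392) = 1/(4482165299/16392) = 16392/4482165299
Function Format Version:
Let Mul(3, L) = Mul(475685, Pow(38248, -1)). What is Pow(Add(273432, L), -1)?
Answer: Rational(16392, 4482165299) ≈ 3.6572e-6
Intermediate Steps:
L = Rational(67955, 16392) (L = Mul(Rational(1, 3), Mul(475685, Pow(38248, -1))) = Mul(Rational(1, 3), Mul(475685, Rational(1, 38248))) = Mul(Rational(1, 3), Rational(67955, 5464)) = Rational(67955, 16392) ≈ 4.1456)
Pow(Add(273432, L), -1) = Pow(Add(273432, Rational(67955, 16392)), -1) = Pow(Rational(4482165299, 16392), -1) = Rational(16392, 4482165299)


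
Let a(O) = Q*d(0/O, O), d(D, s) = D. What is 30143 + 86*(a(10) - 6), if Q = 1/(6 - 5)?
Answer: 29627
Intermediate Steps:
Q = 1 (Q = 1/1 = 1)
a(O) = 0 (a(O) = 1*(0/O) = 1*0 = 0)
30143 + 86*(a(10) - 6) = 30143 + 86*(0 - 6) = 30143 + 86*(-6) = 30143 - 516 = 29627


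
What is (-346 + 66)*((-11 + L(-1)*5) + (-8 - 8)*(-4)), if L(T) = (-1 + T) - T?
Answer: -13440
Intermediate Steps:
L(T) = -1
(-346 + 66)*((-11 + L(-1)*5) + (-8 - 8)*(-4)) = (-346 + 66)*((-11 - 1*5) + (-8 - 8)*(-4)) = -280*((-11 - 5) - 16*(-4)) = -280*(-16 + 64) = -280*48 = -13440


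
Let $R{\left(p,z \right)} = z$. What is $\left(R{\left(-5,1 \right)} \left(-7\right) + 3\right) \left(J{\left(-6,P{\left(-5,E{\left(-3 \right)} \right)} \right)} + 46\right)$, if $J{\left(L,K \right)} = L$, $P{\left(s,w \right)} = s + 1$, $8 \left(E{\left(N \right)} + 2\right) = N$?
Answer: $-160$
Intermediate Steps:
$E{\left(N \right)} = -2 + \frac{N}{8}$
$P{\left(s,w \right)} = 1 + s$
$\left(R{\left(-5,1 \right)} \left(-7\right) + 3\right) \left(J{\left(-6,P{\left(-5,E{\left(-3 \right)} \right)} \right)} + 46\right) = \left(1 \left(-7\right) + 3\right) \left(-6 + 46\right) = \left(-7 + 3\right) 40 = \left(-4\right) 40 = -160$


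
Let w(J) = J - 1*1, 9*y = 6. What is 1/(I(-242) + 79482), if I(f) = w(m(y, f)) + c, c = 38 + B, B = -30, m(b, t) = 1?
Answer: 1/79490 ≈ 1.2580e-5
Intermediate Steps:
y = ⅔ (y = (⅑)*6 = ⅔ ≈ 0.66667)
w(J) = -1 + J (w(J) = J - 1 = -1 + J)
c = 8 (c = 38 - 30 = 8)
I(f) = 8 (I(f) = (-1 + 1) + 8 = 0 + 8 = 8)
1/(I(-242) + 79482) = 1/(8 + 79482) = 1/79490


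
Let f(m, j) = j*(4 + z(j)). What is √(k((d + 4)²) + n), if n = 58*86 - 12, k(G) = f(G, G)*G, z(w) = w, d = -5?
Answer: √4981 ≈ 70.576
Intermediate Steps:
f(m, j) = j*(4 + j)
k(G) = G²*(4 + G) (k(G) = (G*(4 + G))*G = G²*(4 + G))
n = 4976 (n = 4988 - 12 = 4976)
√(k((d + 4)²) + n) = √(((-5 + 4)²)²*(4 + (-5 + 4)²) + 4976) = √(((-1)²)²*(4 + (-1)²) + 4976) = √(1²*(4 + 1) + 4976) = √(1*5 + 4976) = √(5 + 4976) = √4981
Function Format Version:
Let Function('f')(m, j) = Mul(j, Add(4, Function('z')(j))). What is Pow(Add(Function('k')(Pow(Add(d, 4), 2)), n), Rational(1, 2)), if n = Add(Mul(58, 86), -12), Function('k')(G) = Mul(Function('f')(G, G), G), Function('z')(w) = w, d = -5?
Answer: Pow(4981, Rational(1, 2)) ≈ 70.576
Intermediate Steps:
Function('f')(m, j) = Mul(j, Add(4, j))
Function('k')(G) = Mul(Pow(G, 2), Add(4, G)) (Function('k')(G) = Mul(Mul(G, Add(4, G)), G) = Mul(Pow(G, 2), Add(4, G)))
n = 4976 (n = Add(4988, -12) = 4976)
Pow(Add(Function('k')(Pow(Add(d, 4), 2)), n), Rational(1, 2)) = Pow(Add(Mul(Pow(Pow(Add(-5, 4), 2), 2), Add(4, Pow(Add(-5, 4), 2))), 4976), Rational(1, 2)) = Pow(Add(Mul(Pow(Pow(-1, 2), 2), Add(4, Pow(-1, 2))), 4976), Rational(1, 2)) = Pow(Add(Mul(Pow(1, 2), Add(4, 1)), 4976), Rational(1, 2)) = Pow(Add(Mul(1, 5), 4976), Rational(1, 2)) = Pow(Add(5, 4976), Rational(1, 2)) = Pow(4981, Rational(1, 2))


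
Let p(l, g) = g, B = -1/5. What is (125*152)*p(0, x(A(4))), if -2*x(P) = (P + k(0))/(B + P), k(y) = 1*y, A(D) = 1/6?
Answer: 47500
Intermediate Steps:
B = -⅕ (B = -1*⅕ = -⅕ ≈ -0.20000)
A(D) = ⅙
k(y) = y
x(P) = -P/(2*(-⅕ + P)) (x(P) = -(P + 0)/(2*(-⅕ + P)) = -P/(2*(-⅕ + P)))
(125*152)*p(0, x(A(4))) = (125*152)*(-5*⅙/(-2 + 10*(⅙))) = 19000*(-5*⅙/(-2 + 5/3)) = 19000*(-5*⅙/(-⅓)) = 19000*(-5*⅙*(-3)) = 19000*(5/2) = 47500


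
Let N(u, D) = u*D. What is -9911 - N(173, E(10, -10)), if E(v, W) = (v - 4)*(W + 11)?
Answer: -10949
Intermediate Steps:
E(v, W) = (-4 + v)*(11 + W)
N(u, D) = D*u
-9911 - N(173, E(10, -10)) = -9911 - (-44 - 4*(-10) + 11*10 - 10*10)*173 = -9911 - (-44 + 40 + 110 - 100)*173 = -9911 - 6*173 = -9911 - 1*1038 = -9911 - 1038 = -10949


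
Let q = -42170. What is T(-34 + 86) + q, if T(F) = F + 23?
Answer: -42095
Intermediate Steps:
T(F) = 23 + F
T(-34 + 86) + q = (23 + (-34 + 86)) - 42170 = (23 + 52) - 42170 = 75 - 42170 = -42095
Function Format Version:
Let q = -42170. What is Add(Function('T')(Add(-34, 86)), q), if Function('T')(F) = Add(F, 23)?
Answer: -42095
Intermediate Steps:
Function('T')(F) = Add(23, F)
Add(Function('T')(Add(-34, 86)), q) = Add(Add(23, Add(-34, 86)), -42170) = Add(Add(23, 52), -42170) = Add(75, -42170) = -42095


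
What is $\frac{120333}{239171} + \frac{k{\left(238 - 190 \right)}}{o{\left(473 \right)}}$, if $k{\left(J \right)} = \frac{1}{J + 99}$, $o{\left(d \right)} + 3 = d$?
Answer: $\frac{8314046141}{16524324390} \approx 0.50314$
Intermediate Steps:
$o{\left(d \right)} = -3 + d$
$k{\left(J \right)} = \frac{1}{99 + J}$
$\frac{120333}{239171} + \frac{k{\left(238 - 190 \right)}}{o{\left(473 \right)}} = \frac{120333}{239171} + \frac{1}{\left(99 + \left(238 - 190\right)\right) \left(-3 + 473\right)} = 120333 \cdot \frac{1}{239171} + \frac{1}{\left(99 + \left(238 - 190\right)\right) 470} = \frac{120333}{239171} + \frac{1}{99 + 48} \cdot \frac{1}{470} = \frac{120333}{239171} + \frac{1}{147} \cdot \frac{1}{470} = \frac{120333}{239171} + \frac{1}{69090} = \frac{8314046141}{16524324390}$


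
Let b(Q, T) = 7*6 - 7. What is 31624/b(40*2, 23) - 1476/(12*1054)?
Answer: 33327391/36890 ≈ 903.43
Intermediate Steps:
b(Q, T) = 35 (b(Q, T) = 42 - 7 = 35)
31624/b(40*2, 23) - 1476/(12*1054) = 31624/35 - 1476/(12*1054) = 31624*(1/35) - 1476/12648 = 31624/35 - 1476*1/12648 = 31624/35 - 123/1054 = 33327391/36890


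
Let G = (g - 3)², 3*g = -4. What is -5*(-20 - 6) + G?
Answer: 1339/9 ≈ 148.78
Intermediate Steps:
g = -4/3 (g = (⅓)*(-4) = -4/3 ≈ -1.3333)
G = 169/9 (G = (-4/3 - 3)² = (-13/3)² = 169/9 ≈ 18.778)
-5*(-20 - 6) + G = -5*(-20 - 6) + 169/9 = -5*(-26) + 169/9 = 130 + 169/9 = 1339/9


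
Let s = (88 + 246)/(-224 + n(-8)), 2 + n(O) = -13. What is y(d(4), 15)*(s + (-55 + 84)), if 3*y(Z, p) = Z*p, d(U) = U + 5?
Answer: 296865/239 ≈ 1242.1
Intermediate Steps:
n(O) = -15 (n(O) = -2 - 13 = -15)
s = -334/239 (s = (88 + 246)/(-224 - 15) = 334/(-239) = 334*(-1/239) = -334/239 ≈ -1.3975)
d(U) = 5 + U
y(Z, p) = Z*p/3 (y(Z, p) = (Z*p)/3 = Z*p/3)
y(d(4), 15)*(s + (-55 + 84)) = ((1/3)*(5 + 4)*15)*(-334/239 + (-55 + 84)) = ((1/3)*9*15)*(-334/239 + 29) = 45*(6597/239) = 296865/239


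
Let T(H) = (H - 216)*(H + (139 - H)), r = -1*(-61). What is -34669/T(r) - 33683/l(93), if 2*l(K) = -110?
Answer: 145521406/236995 ≈ 614.03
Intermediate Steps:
l(K) = -55 (l(K) = (½)*(-110) = -55)
r = 61
T(H) = -30024 + 139*H (T(H) = (-216 + H)*139 = -30024 + 139*H)
-34669/T(r) - 33683/l(93) = -34669/(-30024 + 139*61) - 33683/(-55) = -34669/(-30024 + 8479) - 33683*(-1/55) = -34669/(-21545) + 33683/55 = -34669*(-1/21545) + 33683/55 = 34669/21545 + 33683/55 = 145521406/236995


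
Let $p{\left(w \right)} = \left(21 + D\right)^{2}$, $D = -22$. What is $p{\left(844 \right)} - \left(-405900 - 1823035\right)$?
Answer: $2228936$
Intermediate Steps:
$p{\left(w \right)} = 1$ ($p{\left(w \right)} = \left(21 - 22\right)^{2} = \left(-1\right)^{2} = 1$)
$p{\left(844 \right)} - \left(-405900 - 1823035\right) = 1 - \left(-405900 - 1823035\right) = 1 - -2228935 = 1 + 2228935 = 2228936$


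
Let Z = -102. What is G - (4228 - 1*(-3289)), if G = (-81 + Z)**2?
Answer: 25972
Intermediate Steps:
G = 33489 (G = (-81 - 102)**2 = (-183)**2 = 33489)
G - (4228 - 1*(-3289)) = 33489 - (4228 - 1*(-3289)) = 33489 - (4228 + 3289) = 33489 - 1*7517 = 33489 - 7517 = 25972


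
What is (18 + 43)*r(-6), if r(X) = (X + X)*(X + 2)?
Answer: 2928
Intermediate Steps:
r(X) = 2*X*(2 + X) (r(X) = (2*X)*(2 + X) = 2*X*(2 + X))
(18 + 43)*r(-6) = (18 + 43)*(2*(-6)*(2 - 6)) = 61*(2*(-6)*(-4)) = 61*48 = 2928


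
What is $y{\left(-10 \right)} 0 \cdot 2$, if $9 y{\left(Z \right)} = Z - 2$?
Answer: $0$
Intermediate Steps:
$y{\left(Z \right)} = - \frac{2}{9} + \frac{Z}{9}$ ($y{\left(Z \right)} = \frac{Z - 2}{9} = \frac{-2 + Z}{9} = - \frac{2}{9} + \frac{Z}{9}$)
$y{\left(-10 \right)} 0 \cdot 2 = \left(- \frac{2}{9} + \frac{1}{9} \left(-10\right)\right) 0 \cdot 2 = \left(- \frac{2}{9} - \frac{10}{9}\right) 0 = \left(- \frac{4}{3}\right) 0 = 0$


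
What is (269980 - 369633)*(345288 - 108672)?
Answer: -23579494248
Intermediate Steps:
(269980 - 369633)*(345288 - 108672) = -99653*236616 = -23579494248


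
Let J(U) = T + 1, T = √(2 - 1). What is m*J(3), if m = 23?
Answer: 46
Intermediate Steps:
T = 1 (T = √1 = 1)
J(U) = 2 (J(U) = 1 + 1 = 2)
m*J(3) = 23*2 = 46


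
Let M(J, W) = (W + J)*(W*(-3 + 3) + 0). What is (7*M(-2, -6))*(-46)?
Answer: 0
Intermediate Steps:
M(J, W) = 0 (M(J, W) = (J + W)*(W*0 + 0) = (J + W)*(0 + 0) = (J + W)*0 = 0)
(7*M(-2, -6))*(-46) = (7*0)*(-46) = 0*(-46) = 0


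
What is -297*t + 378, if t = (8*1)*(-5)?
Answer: 12258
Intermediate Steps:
t = -40 (t = 8*(-5) = -40)
-297*t + 378 = -297*(-40) + 378 = 11880 + 378 = 12258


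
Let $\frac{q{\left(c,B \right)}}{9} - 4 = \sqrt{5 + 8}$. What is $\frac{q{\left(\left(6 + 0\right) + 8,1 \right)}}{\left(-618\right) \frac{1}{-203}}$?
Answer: $\frac{1218}{103} + \frac{609 \sqrt{13}}{206} \approx 22.484$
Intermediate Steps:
$q{\left(c,B \right)} = 36 + 9 \sqrt{13}$ ($q{\left(c,B \right)} = 36 + 9 \sqrt{5 + 8} = 36 + 9 \sqrt{13}$)
$\frac{q{\left(\left(6 + 0\right) + 8,1 \right)}}{\left(-618\right) \frac{1}{-203}} = \frac{36 + 9 \sqrt{13}}{\left(-618\right) \frac{1}{-203}} = \frac{36 + 9 \sqrt{13}}{\left(-618\right) \left(- \frac{1}{203}\right)} = \frac{36 + 9 \sqrt{13}}{\frac{618}{203}} = \left(36 + 9 \sqrt{13}\right) \frac{203}{618} = \frac{1218}{103} + \frac{609 \sqrt{13}}{206}$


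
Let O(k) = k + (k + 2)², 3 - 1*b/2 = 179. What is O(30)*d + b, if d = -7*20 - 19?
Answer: -167938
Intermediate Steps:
b = -352 (b = 6 - 2*179 = 6 - 358 = -352)
O(k) = k + (2 + k)²
d = -159 (d = -140 - 19 = -159)
O(30)*d + b = (30 + (2 + 30)²)*(-159) - 352 = (30 + 32²)*(-159) - 352 = (30 + 1024)*(-159) - 352 = 1054*(-159) - 352 = -167586 - 352 = -167938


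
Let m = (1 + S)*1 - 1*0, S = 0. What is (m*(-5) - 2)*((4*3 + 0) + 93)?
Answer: -735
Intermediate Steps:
m = 1 (m = (1 + 0)*1 - 1*0 = 1*1 + 0 = 1 + 0 = 1)
(m*(-5) - 2)*((4*3 + 0) + 93) = (1*(-5) - 2)*((4*3 + 0) + 93) = (-5 - 2)*((12 + 0) + 93) = -7*(12 + 93) = -7*105 = -735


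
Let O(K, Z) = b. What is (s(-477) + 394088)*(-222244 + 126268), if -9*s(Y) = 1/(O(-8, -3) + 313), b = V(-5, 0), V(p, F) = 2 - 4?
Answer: -11762949844504/311 ≈ -3.7823e+10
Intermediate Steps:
V(p, F) = -2
b = -2
O(K, Z) = -2
s(Y) = -1/2799 (s(Y) = -1/(9*(-2 + 313)) = -⅑/311 = -⅑*1/311 = -1/2799)
(s(-477) + 394088)*(-222244 + 126268) = (-1/2799 + 394088)*(-222244 + 126268) = (1103052311/2799)*(-95976) = -11762949844504/311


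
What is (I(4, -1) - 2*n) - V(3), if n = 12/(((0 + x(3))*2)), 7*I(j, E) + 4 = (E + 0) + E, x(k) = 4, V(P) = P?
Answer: -48/7 ≈ -6.8571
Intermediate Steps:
I(j, E) = -4/7 + 2*E/7 (I(j, E) = -4/7 + ((E + 0) + E)/7 = -4/7 + (E + E)/7 = -4/7 + (2*E)/7 = -4/7 + 2*E/7)
n = 3/2 (n = 12/(((0 + 4)*2)) = 12/((4*2)) = 12/8 = 12*(⅛) = 3/2 ≈ 1.5000)
(I(4, -1) - 2*n) - V(3) = ((-4/7 + (2/7)*(-1)) - 2*3/2) - 1*3 = ((-4/7 - 2/7) - 3) - 3 = (-6/7 - 3) - 3 = -27/7 - 3 = -48/7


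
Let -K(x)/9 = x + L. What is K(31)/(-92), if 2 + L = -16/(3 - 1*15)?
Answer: 273/92 ≈ 2.9674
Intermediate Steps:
L = -2/3 (L = -2 - 16/(3 - 1*15) = -2 - 16/(3 - 15) = -2 - 16/(-12) = -2 - 16*(-1/12) = -2 + 4/3 = -2/3 ≈ -0.66667)
K(x) = 6 - 9*x (K(x) = -9*(x - 2/3) = -9*(-2/3 + x) = 6 - 9*x)
K(31)/(-92) = (6 - 9*31)/(-92) = (6 - 279)*(-1/92) = -273*(-1/92) = 273/92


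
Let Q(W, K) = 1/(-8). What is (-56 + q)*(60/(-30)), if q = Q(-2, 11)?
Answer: 449/4 ≈ 112.25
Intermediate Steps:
Q(W, K) = -⅛
q = -⅛ ≈ -0.12500
(-56 + q)*(60/(-30)) = (-56 - ⅛)*(60/(-30)) = -6735*(-1)/(2*30) = -449/8*(-2) = 449/4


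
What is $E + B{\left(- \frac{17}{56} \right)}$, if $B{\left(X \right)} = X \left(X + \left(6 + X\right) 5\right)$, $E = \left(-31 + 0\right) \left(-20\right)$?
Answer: $\frac{958747}{1568} \approx 611.45$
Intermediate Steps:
$E = 620$ ($E = \left(-31\right) \left(-20\right) = 620$)
$B{\left(X \right)} = X \left(30 + 6 X\right)$ ($B{\left(X \right)} = X \left(X + \left(30 + 5 X\right)\right) = X \left(30 + 6 X\right)$)
$E + B{\left(- \frac{17}{56} \right)} = 620 + 6 \left(- \frac{17}{56}\right) \left(5 - \frac{17}{56}\right) = 620 + 6 \left(- \frac{17}{56}\right) \frac{263}{56} = 620 - \frac{13413}{1568} = \frac{958747}{1568}$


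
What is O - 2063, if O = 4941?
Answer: 2878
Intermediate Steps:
O - 2063 = 4941 - 2063 = 2878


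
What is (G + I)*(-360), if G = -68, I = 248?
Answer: -64800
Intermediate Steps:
(G + I)*(-360) = (-68 + 248)*(-360) = 180*(-360) = -64800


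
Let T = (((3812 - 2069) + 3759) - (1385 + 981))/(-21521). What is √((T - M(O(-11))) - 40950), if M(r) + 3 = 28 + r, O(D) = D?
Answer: 14*I*√96799413505/21521 ≈ 202.4*I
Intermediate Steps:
M(r) = 25 + r (M(r) = -3 + (28 + r) = 25 + r)
T = -3136/21521 (T = ((1743 + 3759) - 1*2366)*(-1/21521) = (5502 - 2366)*(-1/21521) = 3136*(-1/21521) = -3136/21521 ≈ -0.14572)
√((T - M(O(-11))) - 40950) = √((-3136/21521 - (25 - 11)) - 40950) = √((-3136/21521 - 1*14) - 40950) = √((-3136/21521 - 14) - 40950) = √(-304430/21521 - 40950) = √(-881589380/21521) = 14*I*√96799413505/21521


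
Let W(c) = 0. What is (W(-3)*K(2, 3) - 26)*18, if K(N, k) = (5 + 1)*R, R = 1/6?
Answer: -468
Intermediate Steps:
R = 1/6 ≈ 0.16667
K(N, k) = 1 (K(N, k) = (5 + 1)*(1/6) = 6*(1/6) = 1)
(W(-3)*K(2, 3) - 26)*18 = (0*1 - 26)*18 = (0 - 26)*18 = -26*18 = -468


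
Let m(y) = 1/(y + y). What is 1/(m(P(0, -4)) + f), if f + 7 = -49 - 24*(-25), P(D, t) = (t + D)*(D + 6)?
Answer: 48/26111 ≈ 0.0018383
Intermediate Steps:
P(D, t) = (6 + D)*(D + t) (P(D, t) = (D + t)*(6 + D) = (6 + D)*(D + t))
m(y) = 1/(2*y)
f = 544 (f = -7 + (-49 - 24*(-25)) = -7 + (-49 + 600) = -7 + 551 = 544)
1/(m(P(0, -4)) + f) = 1/(1/(2*(0² + 6*0 + 6*(-4) + 0*(-4))) + 544) = 1/(1/(2*(0 + 0 - 24 + 0)) + 544) = 1/((½)/(-24) + 544) = 1/((½)*(-1/24) + 544) = 1/(-1/48 + 544) = 1/(26111/48) = 48/26111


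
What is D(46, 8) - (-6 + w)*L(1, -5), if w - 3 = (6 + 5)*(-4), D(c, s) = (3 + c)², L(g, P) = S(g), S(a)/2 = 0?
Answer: 2401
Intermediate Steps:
S(a) = 0 (S(a) = 2*0 = 0)
L(g, P) = 0
w = -41 (w = 3 + (6 + 5)*(-4) = 3 + 11*(-4) = 3 - 44 = -41)
D(46, 8) - (-6 + w)*L(1, -5) = (3 + 46)² - (-6 - 41)*0 = 49² - (-47)*0 = 2401 - 1*0 = 2401 + 0 = 2401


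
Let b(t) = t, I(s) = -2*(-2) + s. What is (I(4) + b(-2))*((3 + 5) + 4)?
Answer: 72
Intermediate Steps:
I(s) = 4 + s
(I(4) + b(-2))*((3 + 5) + 4) = ((4 + 4) - 2)*((3 + 5) + 4) = (8 - 2)*(8 + 4) = 6*12 = 72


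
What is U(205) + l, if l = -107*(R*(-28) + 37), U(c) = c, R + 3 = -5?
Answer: -27722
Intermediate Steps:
R = -8 (R = -3 - 5 = -8)
l = -27927 (l = -107*(-8*(-28) + 37) = -107*(224 + 37) = -107*261 = -27927)
U(205) + l = 205 - 27927 = -27722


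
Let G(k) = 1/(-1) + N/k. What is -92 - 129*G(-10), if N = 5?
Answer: 203/2 ≈ 101.50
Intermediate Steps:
G(k) = -1 + 5/k (G(k) = 1/(-1) + 5/k = 1*(-1) + 5/k = -1 + 5/k)
-92 - 129*G(-10) = -92 - 129*(5 - 1*(-10))/(-10) = -92 - (-129)*(5 + 10)/10 = -92 - (-129)*15/10 = -92 - 129*(-3/2) = -92 + 387/2 = 203/2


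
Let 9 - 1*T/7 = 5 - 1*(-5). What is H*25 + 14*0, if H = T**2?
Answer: 1225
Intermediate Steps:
T = -7 (T = 63 - 7*(5 - 1*(-5)) = 63 - 7*(5 + 5) = 63 - 7*10 = 63 - 70 = -7)
H = 49 (H = (-7)**2 = 49)
H*25 + 14*0 = 49*25 + 14*0 = 1225 + 0 = 1225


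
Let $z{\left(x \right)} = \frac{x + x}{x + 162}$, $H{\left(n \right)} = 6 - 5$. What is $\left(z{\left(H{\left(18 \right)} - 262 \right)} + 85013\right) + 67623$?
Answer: $\frac{1679054}{11} \approx 1.5264 \cdot 10^{5}$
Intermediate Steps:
$H{\left(n \right)} = 1$ ($H{\left(n \right)} = 6 - 5 = 1$)
$z{\left(x \right)} = \frac{2 x}{162 + x}$
$\left(z{\left(H{\left(18 \right)} - 262 \right)} + 85013\right) + 67623 = \left(\frac{2 \left(1 - 262\right)}{162 + \left(1 - 262\right)} + 85013\right) + 67623 = \left(2 \left(-261\right) \frac{1}{162 - 261} + 85013\right) + 67623 = \left(2 \left(-261\right) \frac{1}{-99} + 85013\right) + 67623 = \left(2 \left(-261\right) \left(- \frac{1}{99}\right) + 85013\right) + 67623 = \left(\frac{58}{11} + 85013\right) + 67623 = \frac{935201}{11} + 67623 = \frac{1679054}{11}$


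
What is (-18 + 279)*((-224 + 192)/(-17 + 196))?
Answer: -8352/179 ≈ -46.659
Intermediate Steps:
(-18 + 279)*((-224 + 192)/(-17 + 196)) = 261*(-32/179) = -8352/179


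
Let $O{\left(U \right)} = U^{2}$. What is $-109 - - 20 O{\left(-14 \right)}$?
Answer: $3811$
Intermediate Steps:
$-109 - - 20 O{\left(-14 \right)} = -109 - - 20 \left(-14\right)^{2} = -109 - \left(-20\right) 196 = -109 - -3920 = -109 + 3920 = 3811$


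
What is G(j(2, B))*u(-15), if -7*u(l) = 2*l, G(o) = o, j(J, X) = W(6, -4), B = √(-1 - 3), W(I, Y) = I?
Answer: 180/7 ≈ 25.714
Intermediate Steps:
B = 2*I (B = √(-4) = 2*I ≈ 2.0*I)
j(J, X) = 6
u(l) = -2*l/7
G(j(2, B))*u(-15) = 6*(-2/7*(-15)) = 6*(30/7) = 180/7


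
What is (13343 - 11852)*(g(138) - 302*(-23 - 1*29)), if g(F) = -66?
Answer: 23316258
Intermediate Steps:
(13343 - 11852)*(g(138) - 302*(-23 - 1*29)) = (13343 - 11852)*(-66 - 302*(-23 - 1*29)) = 1491*(-66 - 302*(-23 - 29)) = 1491*(-66 - 302*(-52)) = 1491*(-66 + 15704) = 1491*15638 = 23316258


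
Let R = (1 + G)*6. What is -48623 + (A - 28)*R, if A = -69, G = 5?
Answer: -52115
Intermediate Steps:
R = 36 (R = (1 + 5)*6 = 6*6 = 36)
-48623 + (A - 28)*R = -48623 + (-69 - 28)*36 = -48623 - 97*36 = -48623 - 3492 = -52115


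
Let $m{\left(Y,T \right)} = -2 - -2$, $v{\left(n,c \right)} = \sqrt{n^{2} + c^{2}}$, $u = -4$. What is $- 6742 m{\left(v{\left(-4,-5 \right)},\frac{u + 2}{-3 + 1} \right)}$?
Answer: $0$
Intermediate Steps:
$v{\left(n,c \right)} = \sqrt{c^{2} + n^{2}}$
$m{\left(Y,T \right)} = 0$ ($m{\left(Y,T \right)} = -2 + 2 = 0$)
$- 6742 m{\left(v{\left(-4,-5 \right)},\frac{u + 2}{-3 + 1} \right)} = \left(-6742\right) 0 = 0$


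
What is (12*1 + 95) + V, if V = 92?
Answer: 199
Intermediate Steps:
(12*1 + 95) + V = (12*1 + 95) + 92 = (12 + 95) + 92 = 107 + 92 = 199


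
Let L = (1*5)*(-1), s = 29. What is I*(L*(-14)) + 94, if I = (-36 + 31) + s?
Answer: 1774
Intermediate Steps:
L = -5 (L = 5*(-1) = -5)
I = 24 (I = (-36 + 31) + 29 = -5 + 29 = 24)
I*(L*(-14)) + 94 = 24*(-5*(-14)) + 94 = 24*70 + 94 = 1680 + 94 = 1774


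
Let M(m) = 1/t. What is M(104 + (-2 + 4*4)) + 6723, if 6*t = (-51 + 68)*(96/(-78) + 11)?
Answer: 14515035/2159 ≈ 6723.0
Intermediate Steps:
t = 2159/78 (t = ((-51 + 68)*(96/(-78) + 11))/6 = (17*(96*(-1/78) + 11))/6 = (17*(-16/13 + 11))/6 = (17*(127/13))/6 = (⅙)*(2159/13) = 2159/78 ≈ 27.679)
M(m) = 78/2159 (M(m) = 1/(2159/78) = 78/2159)
M(104 + (-2 + 4*4)) + 6723 = 78/2159 + 6723 = 14515035/2159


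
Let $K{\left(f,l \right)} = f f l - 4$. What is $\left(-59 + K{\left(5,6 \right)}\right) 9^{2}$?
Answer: $7047$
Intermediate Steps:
$K{\left(f,l \right)} = -4 + l f^{2}$ ($K{\left(f,l \right)} = f^{2} l - 4 = l f^{2} - 4 = -4 + l f^{2}$)
$\left(-59 + K{\left(5,6 \right)}\right) 9^{2} = \left(-59 - \left(4 - 6 \cdot 5^{2}\right)\right) 9^{2} = \left(-59 + \left(-4 + 6 \cdot 25\right)\right) 81 = \left(-59 + \left(-4 + 150\right)\right) 81 = \left(-59 + 146\right) 81 = 87 \cdot 81 = 7047$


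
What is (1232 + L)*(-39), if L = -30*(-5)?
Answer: -53898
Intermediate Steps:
L = 150
(1232 + L)*(-39) = (1232 + 150)*(-39) = 1382*(-39) = -53898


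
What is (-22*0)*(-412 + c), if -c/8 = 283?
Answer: 0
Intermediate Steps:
c = -2264 (c = -8*283 = -2264)
(-22*0)*(-412 + c) = (-22*0)*(-412 - 2264) = 0*(-2676) = 0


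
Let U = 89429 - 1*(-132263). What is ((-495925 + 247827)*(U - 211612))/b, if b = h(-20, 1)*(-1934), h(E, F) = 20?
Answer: 62520696/967 ≈ 64654.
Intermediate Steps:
U = 221692 (U = 89429 + 132263 = 221692)
b = -38680 (b = 20*(-1934) = -38680)
((-495925 + 247827)*(U - 211612))/b = ((-495925 + 247827)*(221692 - 211612))/(-38680) = -248098*10080*(-1/38680) = -2500827840*(-1/38680) = 62520696/967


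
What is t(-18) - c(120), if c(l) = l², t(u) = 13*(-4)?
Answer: -14452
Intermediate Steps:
t(u) = -52
t(-18) - c(120) = -52 - 1*120² = -52 - 1*14400 = -52 - 14400 = -14452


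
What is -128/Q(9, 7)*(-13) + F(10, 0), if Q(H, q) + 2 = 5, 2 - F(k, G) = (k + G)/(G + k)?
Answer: 1667/3 ≈ 555.67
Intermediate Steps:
F(k, G) = 1 (F(k, G) = 2 - (k + G)/(G + k) = 2 - (G + k)/(G + k) = 2 - 1*1 = 2 - 1 = 1)
Q(H, q) = 3 (Q(H, q) = -2 + 5 = 3)
-128/Q(9, 7)*(-13) + F(10, 0) = -128/3*(-13) + 1 = 1664/3 + 1 = 1667/3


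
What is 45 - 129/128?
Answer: 5631/128 ≈ 43.992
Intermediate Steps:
45 - 129/128 = 5631/128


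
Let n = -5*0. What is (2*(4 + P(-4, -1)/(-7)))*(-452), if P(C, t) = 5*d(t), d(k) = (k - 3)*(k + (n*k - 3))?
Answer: 47008/7 ≈ 6715.4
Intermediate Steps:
n = 0
d(k) = (-3 + k)² (d(k) = (k - 3)*(k + (0*k - 3)) = (-3 + k)*(k + (0 - 3)) = (-3 + k)*(k - 3) = (-3 + k)*(-3 + k) = (-3 + k)²)
P(C, t) = 45 - 30*t + 5*t² (P(C, t) = 5*(9 + t² - 6*t) = 45 - 30*t + 5*t²)
(2*(4 + P(-4, -1)/(-7)))*(-452) = (2*(4 + (45 - 30*(-1) + 5*(-1)²)/(-7)))*(-452) = (2*(4 + (45 + 30 + 5*1)*(-⅐)))*(-452) = (2*(4 + (45 + 30 + 5)*(-⅐)))*(-452) = (2*(4 + 80*(-⅐)))*(-452) = (2*(4 - 80/7))*(-452) = (2*(-52/7))*(-452) = -104/7*(-452) = 47008/7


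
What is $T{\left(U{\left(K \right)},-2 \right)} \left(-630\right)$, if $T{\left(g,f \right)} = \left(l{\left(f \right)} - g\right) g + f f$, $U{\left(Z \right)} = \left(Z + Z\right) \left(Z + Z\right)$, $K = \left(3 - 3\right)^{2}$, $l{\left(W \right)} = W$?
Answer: $-2520$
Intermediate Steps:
$K = 0$ ($K = 0^{2} = 0$)
$U{\left(Z \right)} = 4 Z^{2}$ ($U{\left(Z \right)} = 2 Z 2 Z = 4 Z^{2}$)
$T{\left(g,f \right)} = f^{2} + g \left(f - g\right)$ ($T{\left(g,f \right)} = \left(f - g\right) g + f f = g \left(f - g\right) + f^{2} = f^{2} + g \left(f - g\right)$)
$T{\left(U{\left(K \right)},-2 \right)} \left(-630\right) = \left(\left(-2\right)^{2} - \left(4 \cdot 0^{2}\right)^{2} - 2 \cdot 4 \cdot 0^{2}\right) \left(-630\right) = \left(4 - \left(4 \cdot 0\right)^{2} - 2 \cdot 4 \cdot 0\right) \left(-630\right) = \left(4 - 0^{2} - 0\right) \left(-630\right) = \left(4 - 0 + 0\right) \left(-630\right) = \left(4 + 0 + 0\right) \left(-630\right) = 4 \left(-630\right) = -2520$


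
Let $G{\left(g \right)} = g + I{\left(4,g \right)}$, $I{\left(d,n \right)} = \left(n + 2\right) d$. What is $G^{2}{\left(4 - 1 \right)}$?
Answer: $529$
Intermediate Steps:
$I{\left(d,n \right)} = d \left(2 + n\right)$ ($I{\left(d,n \right)} = \left(2 + n\right) d = d \left(2 + n\right)$)
$G{\left(g \right)} = 8 + 5 g$ ($G{\left(g \right)} = g + 4 \left(2 + g\right) = g + \left(8 + 4 g\right) = 8 + 5 g$)
$G^{2}{\left(4 - 1 \right)} = \left(8 + 5 \left(4 - 1\right)\right)^{2} = \left(8 + 5 \cdot 3\right)^{2} = \left(8 + 15\right)^{2} = 23^{2} = 529$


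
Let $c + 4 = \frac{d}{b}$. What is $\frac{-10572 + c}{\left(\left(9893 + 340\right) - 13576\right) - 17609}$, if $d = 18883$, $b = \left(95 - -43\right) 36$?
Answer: $\frac{2283595}{4525632} \approx 0.50459$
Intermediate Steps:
$b = 4968$ ($b = \left(95 + 43\right) 36 = 138 \cdot 36 = 4968$)
$c = - \frac{43}{216}$ ($c = -4 + \frac{18883}{4968} = -4 + 18883 \cdot \frac{1}{4968} = -4 + \frac{821}{216} = - \frac{43}{216} \approx -0.19907$)
$\frac{-10572 + c}{\left(\left(9893 + 340\right) - 13576\right) - 17609} = \frac{-10572 - \frac{43}{216}}{\left(\left(9893 + 340\right) - 13576\right) - 17609} = - \frac{2283595}{216 \left(\left(10233 - 13576\right) - 17609\right)} = - \frac{2283595}{216 \left(-3343 - 17609\right)} = - \frac{2283595}{216 \left(-20952\right)} = \left(- \frac{2283595}{216}\right) \left(- \frac{1}{20952}\right) = \frac{2283595}{4525632}$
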